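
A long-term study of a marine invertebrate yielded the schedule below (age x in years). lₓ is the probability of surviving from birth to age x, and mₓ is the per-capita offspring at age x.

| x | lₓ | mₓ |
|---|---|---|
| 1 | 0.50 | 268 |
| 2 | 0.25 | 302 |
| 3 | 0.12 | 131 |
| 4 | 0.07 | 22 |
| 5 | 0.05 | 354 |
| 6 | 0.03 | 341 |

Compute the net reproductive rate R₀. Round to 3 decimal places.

254.690

R₀ = Σ lₓ mₓ:
  age 1: 0.50 × 268 = 134.0000
  age 2: 0.25 × 302 = 75.5000
  age 3: 0.12 × 131 = 15.7200
  age 4: 0.07 × 22 = 1.5400
  age 5: 0.05 × 354 = 17.7000
  age 6: 0.03 × 341 = 10.2300
R₀ = 134.0000 + 75.5000 + 15.7200 + 1.5400 + 17.7000 + 10.2300 = 254.6900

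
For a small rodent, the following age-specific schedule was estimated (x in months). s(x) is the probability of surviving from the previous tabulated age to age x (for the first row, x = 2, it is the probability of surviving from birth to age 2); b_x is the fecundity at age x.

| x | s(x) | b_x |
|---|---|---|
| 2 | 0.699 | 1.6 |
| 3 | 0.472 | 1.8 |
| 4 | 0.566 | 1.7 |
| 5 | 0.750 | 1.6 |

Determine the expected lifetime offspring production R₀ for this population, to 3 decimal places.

Survivorship from birth: l_x = s_2·s_3·…·s_x.
  l_2 = 0.69900
  l_3 = 0.32993
  l_4 = 0.18674
  l_5 = 0.14005
R₀ = Σ l_x b_x:
  age 2: 0.69900 × 1.6 = 1.1184
  age 3: 0.32993 × 1.8 = 0.5939
  age 4: 0.18674 × 1.7 = 0.3175
  age 5: 0.14005 × 1.6 = 0.2241
R₀ = 1.1184 + 0.5939 + 0.3175 + 0.2241 = 2.2538

2.254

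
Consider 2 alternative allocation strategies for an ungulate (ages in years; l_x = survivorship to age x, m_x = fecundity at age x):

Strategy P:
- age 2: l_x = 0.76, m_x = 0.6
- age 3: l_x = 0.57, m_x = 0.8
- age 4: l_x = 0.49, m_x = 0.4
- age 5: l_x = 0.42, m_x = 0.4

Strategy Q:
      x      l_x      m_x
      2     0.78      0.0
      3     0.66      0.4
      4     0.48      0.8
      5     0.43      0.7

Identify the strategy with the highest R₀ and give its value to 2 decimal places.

1.28

Strategy P: R₀ = 0.76×0.6 + 0.57×0.8 + 0.49×0.4 + 0.42×0.4 = 1.2760
Strategy Q: R₀ = 0.78×0.0 + 0.66×0.4 + 0.48×0.8 + 0.43×0.7 = 0.9490
Highest R₀: strategy P with 1.2760.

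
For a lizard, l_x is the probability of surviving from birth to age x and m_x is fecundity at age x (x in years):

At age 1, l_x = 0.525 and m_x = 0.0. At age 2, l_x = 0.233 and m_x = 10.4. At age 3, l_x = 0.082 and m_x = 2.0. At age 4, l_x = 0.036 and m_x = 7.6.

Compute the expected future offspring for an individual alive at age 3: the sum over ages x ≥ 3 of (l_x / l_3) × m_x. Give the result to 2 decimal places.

l_3 = 0.082. Conditional survival from age 3 to x is l_x / l_3.
  x=3: (0.082/0.082) × 2.0 = 2.0000
  x=4: (0.036/0.082) × 7.6 = 3.3366
Sum = 2.0000 + 3.3366 = 5.3366

5.34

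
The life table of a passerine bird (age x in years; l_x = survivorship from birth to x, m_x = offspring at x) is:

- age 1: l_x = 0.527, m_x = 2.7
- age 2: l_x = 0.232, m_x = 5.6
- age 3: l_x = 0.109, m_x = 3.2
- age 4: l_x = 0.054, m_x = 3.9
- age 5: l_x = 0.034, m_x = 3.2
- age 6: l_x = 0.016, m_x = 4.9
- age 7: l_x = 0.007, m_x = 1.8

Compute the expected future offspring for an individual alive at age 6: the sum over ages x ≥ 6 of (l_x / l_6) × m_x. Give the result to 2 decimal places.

l_6 = 0.016. Conditional survival from age 6 to x is l_x / l_6.
  x=6: (0.016/0.016) × 4.9 = 4.9000
  x=7: (0.007/0.016) × 1.8 = 0.7875
Sum = 4.9000 + 0.7875 = 5.6875

5.69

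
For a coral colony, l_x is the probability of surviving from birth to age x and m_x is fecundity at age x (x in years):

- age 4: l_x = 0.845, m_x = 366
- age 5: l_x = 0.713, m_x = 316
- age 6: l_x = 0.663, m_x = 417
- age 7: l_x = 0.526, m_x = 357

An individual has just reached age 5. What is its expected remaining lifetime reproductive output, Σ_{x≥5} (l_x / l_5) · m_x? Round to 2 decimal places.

l_5 = 0.713. Conditional survival from age 5 to x is l_x / l_5.
  x=5: (0.713/0.713) × 316 = 316.0000
  x=6: (0.663/0.713) × 417 = 387.7574
  x=7: (0.526/0.713) × 357 = 263.3689
Sum = 316.0000 + 387.7574 + 263.3689 = 967.1262

967.13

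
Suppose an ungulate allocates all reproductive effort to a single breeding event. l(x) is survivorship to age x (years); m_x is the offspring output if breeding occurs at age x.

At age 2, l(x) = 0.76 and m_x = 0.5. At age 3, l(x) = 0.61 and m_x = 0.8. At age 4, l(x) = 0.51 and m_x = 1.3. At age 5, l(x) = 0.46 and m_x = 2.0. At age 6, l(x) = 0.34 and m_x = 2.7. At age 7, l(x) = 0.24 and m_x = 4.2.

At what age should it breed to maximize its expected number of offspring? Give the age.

Expected offspring if breeding at age x = l(x) × m_x:
  age 2: 0.76 × 0.5 = 0.380
  age 3: 0.61 × 0.8 = 0.488
  age 4: 0.51 × 1.3 = 0.663
  age 5: 0.46 × 2.0 = 0.920
  age 6: 0.34 × 2.7 = 0.918
  age 7: 0.24 × 4.2 = 1.008
Maximum at age 7 (1.008).

7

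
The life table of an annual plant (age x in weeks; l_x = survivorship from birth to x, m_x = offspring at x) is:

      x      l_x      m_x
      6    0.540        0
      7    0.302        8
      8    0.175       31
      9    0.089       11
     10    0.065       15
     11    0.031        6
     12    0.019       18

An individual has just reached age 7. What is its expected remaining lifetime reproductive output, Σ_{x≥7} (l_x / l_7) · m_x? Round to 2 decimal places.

34.18

l_7 = 0.302. Conditional survival from age 7 to x is l_x / l_7.
  x=7: (0.302/0.302) × 8 = 8.0000
  x=8: (0.175/0.302) × 31 = 17.9636
  x=9: (0.089/0.302) × 11 = 3.2417
  x=10: (0.065/0.302) × 15 = 3.2285
  x=11: (0.031/0.302) × 6 = 0.6159
  x=12: (0.019/0.302) × 18 = 1.1325
Sum = 8.0000 + 17.9636 + 3.2417 + 3.2285 + 0.6159 + 1.1325 = 34.1821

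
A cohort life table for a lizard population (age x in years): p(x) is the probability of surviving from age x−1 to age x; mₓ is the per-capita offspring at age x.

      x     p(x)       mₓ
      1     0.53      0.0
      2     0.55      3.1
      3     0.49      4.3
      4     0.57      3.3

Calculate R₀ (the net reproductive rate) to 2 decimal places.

1.79

Survivorship from birth: l_x = p_1·p_2·…·p_x.
  l_1 = 0.53000
  l_2 = 0.29150
  l_3 = 0.14284
  l_4 = 0.08142
R₀ = Σ l_x mₓ:
  age 1: 0.53000 × 0.0 = 0.0000
  age 2: 0.29150 × 3.1 = 0.9036
  age 3: 0.14284 × 4.3 = 0.6142
  age 4: 0.08142 × 3.3 = 0.2687
R₀ = 0.0000 + 0.9036 + 0.6142 + 0.2687 = 1.7865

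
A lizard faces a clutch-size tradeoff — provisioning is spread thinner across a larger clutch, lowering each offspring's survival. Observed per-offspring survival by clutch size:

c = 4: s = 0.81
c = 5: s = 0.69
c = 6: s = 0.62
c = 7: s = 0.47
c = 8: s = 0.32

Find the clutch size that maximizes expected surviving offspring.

Expected surviving offspring = c × s(c):
  c=4: 4 × 0.81 = 3.240
  c=5: 5 × 0.69 = 3.450
  c=6: 6 × 0.62 = 3.720
  c=7: 7 × 0.47 = 3.290
  c=8: 8 × 0.32 = 2.560
Maximum at c = 6 (3.720 surviving offspring).

6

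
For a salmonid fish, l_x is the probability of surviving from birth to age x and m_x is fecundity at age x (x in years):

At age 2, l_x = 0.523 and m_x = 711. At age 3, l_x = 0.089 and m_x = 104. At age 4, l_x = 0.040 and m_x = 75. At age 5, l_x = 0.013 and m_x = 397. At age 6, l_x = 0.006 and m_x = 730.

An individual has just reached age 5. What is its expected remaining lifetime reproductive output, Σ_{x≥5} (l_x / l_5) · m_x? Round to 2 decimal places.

733.92

l_5 = 0.013. Conditional survival from age 5 to x is l_x / l_5.
  x=5: (0.013/0.013) × 397 = 397.0000
  x=6: (0.006/0.013) × 730 = 336.9231
Sum = 397.0000 + 336.9231 = 733.9231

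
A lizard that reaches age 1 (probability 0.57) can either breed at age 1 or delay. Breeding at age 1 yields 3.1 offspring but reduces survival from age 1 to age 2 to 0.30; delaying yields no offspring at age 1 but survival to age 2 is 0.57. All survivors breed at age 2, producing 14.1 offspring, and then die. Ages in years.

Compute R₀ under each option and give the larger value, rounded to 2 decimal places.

breed at age 1: R₀ = 0.57 × (3.1 + 0.30 × 14.1) = 0.57 × 7.3300 = 4.1781
delay to age 2: R₀ = 0.57 × (0.57 × 14.1) = 0.57 × 8.0370 = 4.5811
Higher: delay to age 2 (4.5811).

4.58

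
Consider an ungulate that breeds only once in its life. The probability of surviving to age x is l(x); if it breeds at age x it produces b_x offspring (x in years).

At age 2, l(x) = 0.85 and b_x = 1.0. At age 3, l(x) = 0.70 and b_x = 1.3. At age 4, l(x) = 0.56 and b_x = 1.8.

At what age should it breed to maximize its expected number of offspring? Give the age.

Expected offspring if breeding at age x = l(x) × b_x:
  age 2: 0.85 × 1.0 = 0.850
  age 3: 0.70 × 1.3 = 0.910
  age 4: 0.56 × 1.8 = 1.008
Maximum at age 4 (1.008).

4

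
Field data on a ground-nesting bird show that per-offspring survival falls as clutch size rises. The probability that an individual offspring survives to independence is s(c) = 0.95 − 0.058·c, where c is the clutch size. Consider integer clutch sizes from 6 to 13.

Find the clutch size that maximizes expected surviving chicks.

8

Expected surviving chicks = c × s(c):
  c=6: 6 × 0.602 = 3.612
  c=7: 7 × 0.544 = 3.808
  c=8: 8 × 0.486 = 3.888
  c=9: 9 × 0.428 = 3.852
  c=10: 10 × 0.370 = 3.700
  c=11: 11 × 0.312 = 3.432
  c=12: 12 × 0.254 = 3.048
  c=13: 13 × 0.196 = 2.548
Maximum at c = 8 (3.888 surviving chicks).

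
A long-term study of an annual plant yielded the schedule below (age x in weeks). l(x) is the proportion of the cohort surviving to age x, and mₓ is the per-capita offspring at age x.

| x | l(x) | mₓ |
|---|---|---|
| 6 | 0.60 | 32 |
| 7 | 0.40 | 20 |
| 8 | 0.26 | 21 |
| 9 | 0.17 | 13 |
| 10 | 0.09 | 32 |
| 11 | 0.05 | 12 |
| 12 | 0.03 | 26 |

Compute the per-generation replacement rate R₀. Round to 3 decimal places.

39.130

R₀ = Σ l(x) mₓ:
  age 6: 0.60 × 32 = 19.2000
  age 7: 0.40 × 20 = 8.0000
  age 8: 0.26 × 21 = 5.4600
  age 9: 0.17 × 13 = 2.2100
  age 10: 0.09 × 32 = 2.8800
  age 11: 0.05 × 12 = 0.6000
  age 12: 0.03 × 26 = 0.7800
R₀ = 19.2000 + 8.0000 + 5.4600 + 2.2100 + 2.8800 + 0.6000 + 0.7800 = 39.1300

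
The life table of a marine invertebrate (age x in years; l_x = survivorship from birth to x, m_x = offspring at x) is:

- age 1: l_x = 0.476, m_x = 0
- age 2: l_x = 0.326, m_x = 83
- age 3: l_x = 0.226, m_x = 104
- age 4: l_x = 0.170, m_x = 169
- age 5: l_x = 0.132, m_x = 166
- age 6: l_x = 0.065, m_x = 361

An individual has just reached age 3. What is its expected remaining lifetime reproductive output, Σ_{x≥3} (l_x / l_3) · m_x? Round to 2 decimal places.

431.91

l_3 = 0.226. Conditional survival from age 3 to x is l_x / l_3.
  x=3: (0.226/0.226) × 104 = 104.0000
  x=4: (0.170/0.226) × 169 = 127.1239
  x=5: (0.132/0.226) × 166 = 96.9558
  x=6: (0.065/0.226) × 361 = 103.8274
Sum = 104.0000 + 127.1239 + 96.9558 + 103.8274 = 431.9071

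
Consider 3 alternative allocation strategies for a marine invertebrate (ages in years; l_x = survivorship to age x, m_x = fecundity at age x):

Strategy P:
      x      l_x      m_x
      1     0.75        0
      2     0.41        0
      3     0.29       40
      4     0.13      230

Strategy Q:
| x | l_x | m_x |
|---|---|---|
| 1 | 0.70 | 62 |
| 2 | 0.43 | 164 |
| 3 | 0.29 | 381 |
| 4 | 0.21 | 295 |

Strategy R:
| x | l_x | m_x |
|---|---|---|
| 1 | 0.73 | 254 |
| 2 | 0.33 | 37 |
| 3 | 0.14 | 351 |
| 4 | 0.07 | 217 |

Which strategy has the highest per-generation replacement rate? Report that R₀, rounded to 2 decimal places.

Strategy P: R₀ = 0.75×0 + 0.41×0 + 0.29×40 + 0.13×230 = 41.5000
Strategy Q: R₀ = 0.70×62 + 0.43×164 + 0.29×381 + 0.21×295 = 286.3600
Strategy R: R₀ = 0.73×254 + 0.33×37 + 0.14×351 + 0.07×217 = 261.9600
Highest R₀: strategy Q with 286.3600.

286.36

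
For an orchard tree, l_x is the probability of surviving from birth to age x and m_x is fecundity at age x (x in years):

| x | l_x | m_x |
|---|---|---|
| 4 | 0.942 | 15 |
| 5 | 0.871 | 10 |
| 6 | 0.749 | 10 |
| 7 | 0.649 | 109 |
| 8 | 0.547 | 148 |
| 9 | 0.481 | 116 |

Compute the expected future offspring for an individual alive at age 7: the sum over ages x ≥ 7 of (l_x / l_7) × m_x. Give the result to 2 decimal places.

319.71

l_7 = 0.649. Conditional survival from age 7 to x is l_x / l_7.
  x=7: (0.649/0.649) × 109 = 109.0000
  x=8: (0.547/0.649) × 148 = 124.7396
  x=9: (0.481/0.649) × 116 = 85.9723
Sum = 109.0000 + 124.7396 + 85.9723 = 319.7119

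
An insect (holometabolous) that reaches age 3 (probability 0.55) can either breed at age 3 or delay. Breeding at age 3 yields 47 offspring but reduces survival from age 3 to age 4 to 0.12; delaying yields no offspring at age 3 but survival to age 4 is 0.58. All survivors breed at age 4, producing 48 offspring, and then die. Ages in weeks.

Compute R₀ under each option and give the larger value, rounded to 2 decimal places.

breed at age 3: R₀ = 0.55 × (47 + 0.12 × 48) = 0.55 × 52.7600 = 29.0180
delay to age 4: R₀ = 0.55 × (0.58 × 48) = 0.55 × 27.8400 = 15.3120
Higher: breed at age 3 (29.0180).

29.02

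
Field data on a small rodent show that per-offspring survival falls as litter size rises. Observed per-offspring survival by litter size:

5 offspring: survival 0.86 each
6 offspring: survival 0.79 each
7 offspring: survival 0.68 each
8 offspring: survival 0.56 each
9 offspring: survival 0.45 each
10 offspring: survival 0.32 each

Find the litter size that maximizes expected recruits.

Expected recruits = c × s(c):
  c=5: 5 × 0.86 = 4.300
  c=6: 6 × 0.79 = 4.740
  c=7: 7 × 0.68 = 4.760
  c=8: 8 × 0.56 = 4.480
  c=9: 9 × 0.45 = 4.050
  c=10: 10 × 0.32 = 3.200
Maximum at c = 7 (4.760 recruits).

7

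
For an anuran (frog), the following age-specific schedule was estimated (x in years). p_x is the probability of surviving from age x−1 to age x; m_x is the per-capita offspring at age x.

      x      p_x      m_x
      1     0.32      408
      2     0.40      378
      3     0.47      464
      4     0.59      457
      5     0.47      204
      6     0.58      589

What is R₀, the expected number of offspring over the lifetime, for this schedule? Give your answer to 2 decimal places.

232.18

Survivorship from birth: l_x = p_1·p_2·…·p_x.
  l_1 = 0.32000
  l_2 = 0.12800
  l_3 = 0.06016
  l_4 = 0.03549
  l_5 = 0.01668
  l_6 = 0.00968
R₀ = Σ l_x m_x:
  age 1: 0.32000 × 408 = 130.5600
  age 2: 0.12800 × 378 = 48.3840
  age 3: 0.06016 × 464 = 27.9142
  age 4: 0.03549 × 457 = 16.2189
  age 5: 0.01668 × 204 = 3.4027
  age 6: 0.00968 × 589 = 5.7015
R₀ = 130.5600 + 48.3840 + 27.9142 + 16.2189 + 3.4027 + 5.7015 = 232.1814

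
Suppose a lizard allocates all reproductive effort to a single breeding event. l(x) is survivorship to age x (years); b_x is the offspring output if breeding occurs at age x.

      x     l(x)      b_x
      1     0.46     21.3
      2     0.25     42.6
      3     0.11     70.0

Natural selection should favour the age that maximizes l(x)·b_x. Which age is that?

2

Expected offspring if breeding at age x = l(x) × b_x:
  age 1: 0.46 × 21.3 = 9.798
  age 2: 0.25 × 42.6 = 10.650
  age 3: 0.11 × 70.0 = 7.700
Maximum at age 2 (10.650).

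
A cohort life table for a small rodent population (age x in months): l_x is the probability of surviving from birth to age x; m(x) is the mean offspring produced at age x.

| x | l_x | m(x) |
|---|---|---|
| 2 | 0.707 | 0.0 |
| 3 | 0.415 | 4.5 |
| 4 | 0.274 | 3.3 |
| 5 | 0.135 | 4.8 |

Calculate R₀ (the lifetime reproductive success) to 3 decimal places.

3.420

R₀ = Σ l_x m(x):
  age 2: 0.707 × 0.0 = 0.0000
  age 3: 0.415 × 4.5 = 1.8675
  age 4: 0.274 × 3.3 = 0.9042
  age 5: 0.135 × 4.8 = 0.6480
R₀ = 0.0000 + 1.8675 + 0.9042 + 0.6480 = 3.4197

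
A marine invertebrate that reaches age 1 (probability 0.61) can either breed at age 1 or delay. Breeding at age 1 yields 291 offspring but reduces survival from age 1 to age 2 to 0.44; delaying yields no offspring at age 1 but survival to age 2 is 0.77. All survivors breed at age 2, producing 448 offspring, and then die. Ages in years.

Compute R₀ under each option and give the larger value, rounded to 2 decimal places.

297.75

breed at age 1: R₀ = 0.61 × (291 + 0.44 × 448) = 0.61 × 488.1200 = 297.7532
delay to age 2: R₀ = 0.61 × (0.77 × 448) = 0.61 × 344.9600 = 210.4256
Higher: breed at age 1 (297.7532).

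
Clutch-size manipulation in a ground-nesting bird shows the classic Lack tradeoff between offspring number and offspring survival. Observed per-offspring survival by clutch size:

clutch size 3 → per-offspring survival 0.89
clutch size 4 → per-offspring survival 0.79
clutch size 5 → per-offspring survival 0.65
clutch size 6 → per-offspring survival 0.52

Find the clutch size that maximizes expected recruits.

5

Expected recruits = c × s(c):
  c=3: 3 × 0.89 = 2.670
  c=4: 4 × 0.79 = 3.160
  c=5: 5 × 0.65 = 3.250
  c=6: 6 × 0.52 = 3.120
Maximum at c = 5 (3.250 recruits).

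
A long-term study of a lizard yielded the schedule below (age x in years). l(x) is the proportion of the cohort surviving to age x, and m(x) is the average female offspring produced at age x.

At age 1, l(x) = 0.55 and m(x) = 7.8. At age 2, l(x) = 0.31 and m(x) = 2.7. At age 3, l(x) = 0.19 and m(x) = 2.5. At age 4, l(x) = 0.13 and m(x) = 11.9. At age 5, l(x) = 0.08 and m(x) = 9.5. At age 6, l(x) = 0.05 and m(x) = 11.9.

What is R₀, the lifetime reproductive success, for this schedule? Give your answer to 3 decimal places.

8.504

R₀ = Σ l(x) m(x):
  age 1: 0.55 × 7.8 = 4.2900
  age 2: 0.31 × 2.7 = 0.8370
  age 3: 0.19 × 2.5 = 0.4750
  age 4: 0.13 × 11.9 = 1.5470
  age 5: 0.08 × 9.5 = 0.7600
  age 6: 0.05 × 11.9 = 0.5950
R₀ = 4.2900 + 0.8370 + 0.4750 + 1.5470 + 0.7600 + 0.5950 = 8.5040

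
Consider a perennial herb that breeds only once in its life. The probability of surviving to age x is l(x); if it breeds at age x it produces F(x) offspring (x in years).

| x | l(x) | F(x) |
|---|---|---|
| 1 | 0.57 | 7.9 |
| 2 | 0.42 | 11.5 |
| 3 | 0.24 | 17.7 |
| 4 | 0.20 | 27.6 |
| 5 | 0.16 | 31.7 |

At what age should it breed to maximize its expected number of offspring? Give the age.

Expected offspring if breeding at age x = l(x) × F(x):
  age 1: 0.57 × 7.9 = 4.503
  age 2: 0.42 × 11.5 = 4.830
  age 3: 0.24 × 17.7 = 4.248
  age 4: 0.20 × 27.6 = 5.520
  age 5: 0.16 × 31.7 = 5.072
Maximum at age 4 (5.520).

4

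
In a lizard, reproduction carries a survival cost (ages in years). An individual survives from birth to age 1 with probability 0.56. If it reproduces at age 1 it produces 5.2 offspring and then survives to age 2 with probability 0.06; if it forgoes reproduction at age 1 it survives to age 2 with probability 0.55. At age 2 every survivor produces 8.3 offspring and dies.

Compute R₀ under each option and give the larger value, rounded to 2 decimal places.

3.19

breed at age 1: R₀ = 0.56 × (5.2 + 0.06 × 8.3) = 0.56 × 5.6980 = 3.1909
delay to age 2: R₀ = 0.56 × (0.55 × 8.3) = 0.56 × 4.5650 = 2.5564
Higher: breed at age 1 (3.1909).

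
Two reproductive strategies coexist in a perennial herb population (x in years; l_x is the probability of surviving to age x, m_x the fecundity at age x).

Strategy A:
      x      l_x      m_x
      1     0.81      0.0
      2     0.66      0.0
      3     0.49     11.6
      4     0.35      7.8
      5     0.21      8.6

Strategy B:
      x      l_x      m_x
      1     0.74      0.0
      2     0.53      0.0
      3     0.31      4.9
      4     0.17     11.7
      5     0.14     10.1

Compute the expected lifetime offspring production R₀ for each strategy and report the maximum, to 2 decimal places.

Strategy A: R₀ = 0.81×0.0 + 0.66×0.0 + 0.49×11.6 + 0.35×7.8 + 0.21×8.6 = 10.2200
Strategy B: R₀ = 0.74×0.0 + 0.53×0.0 + 0.31×4.9 + 0.17×11.7 + 0.14×10.1 = 4.9220
Highest R₀: strategy A with 10.2200.

10.22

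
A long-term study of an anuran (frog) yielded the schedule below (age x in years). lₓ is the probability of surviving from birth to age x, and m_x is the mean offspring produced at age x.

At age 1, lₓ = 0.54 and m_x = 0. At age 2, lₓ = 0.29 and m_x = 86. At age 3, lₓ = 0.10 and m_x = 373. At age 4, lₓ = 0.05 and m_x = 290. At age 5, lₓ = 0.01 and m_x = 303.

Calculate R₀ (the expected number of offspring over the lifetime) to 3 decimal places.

79.770

R₀ = Σ lₓ m_x:
  age 1: 0.54 × 0 = 0.0000
  age 2: 0.29 × 86 = 24.9400
  age 3: 0.10 × 373 = 37.3000
  age 4: 0.05 × 290 = 14.5000
  age 5: 0.01 × 303 = 3.0300
R₀ = 0.0000 + 24.9400 + 37.3000 + 14.5000 + 3.0300 = 79.7700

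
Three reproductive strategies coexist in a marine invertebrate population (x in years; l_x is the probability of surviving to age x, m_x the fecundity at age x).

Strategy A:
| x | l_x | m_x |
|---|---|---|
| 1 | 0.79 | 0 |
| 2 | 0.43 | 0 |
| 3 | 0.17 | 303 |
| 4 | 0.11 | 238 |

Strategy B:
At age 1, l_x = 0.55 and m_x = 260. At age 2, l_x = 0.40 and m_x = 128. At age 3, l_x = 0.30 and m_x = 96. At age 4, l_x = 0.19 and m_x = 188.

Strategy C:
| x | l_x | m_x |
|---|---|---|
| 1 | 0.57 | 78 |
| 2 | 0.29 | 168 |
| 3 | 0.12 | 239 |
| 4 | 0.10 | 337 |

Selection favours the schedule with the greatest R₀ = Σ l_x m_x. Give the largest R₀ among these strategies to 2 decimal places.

258.72

Strategy A: R₀ = 0.79×0 + 0.43×0 + 0.17×303 + 0.11×238 = 77.6900
Strategy B: R₀ = 0.55×260 + 0.40×128 + 0.30×96 + 0.19×188 = 258.7200
Strategy C: R₀ = 0.57×78 + 0.29×168 + 0.12×239 + 0.10×337 = 155.5600
Highest R₀: strategy B with 258.7200.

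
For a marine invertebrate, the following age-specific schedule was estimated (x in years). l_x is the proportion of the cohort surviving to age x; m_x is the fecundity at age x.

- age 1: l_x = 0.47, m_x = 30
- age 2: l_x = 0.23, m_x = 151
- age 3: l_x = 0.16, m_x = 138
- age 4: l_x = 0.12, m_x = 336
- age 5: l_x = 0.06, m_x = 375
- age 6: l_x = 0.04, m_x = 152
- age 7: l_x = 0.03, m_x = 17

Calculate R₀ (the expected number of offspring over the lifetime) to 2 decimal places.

140.32

R₀ = Σ l_x m_x:
  age 1: 0.47 × 30 = 14.1000
  age 2: 0.23 × 151 = 34.7300
  age 3: 0.16 × 138 = 22.0800
  age 4: 0.12 × 336 = 40.3200
  age 5: 0.06 × 375 = 22.5000
  age 6: 0.04 × 152 = 6.0800
  age 7: 0.03 × 17 = 0.5100
R₀ = 14.1000 + 34.7300 + 22.0800 + 40.3200 + 22.5000 + 6.0800 + 0.5100 = 140.3200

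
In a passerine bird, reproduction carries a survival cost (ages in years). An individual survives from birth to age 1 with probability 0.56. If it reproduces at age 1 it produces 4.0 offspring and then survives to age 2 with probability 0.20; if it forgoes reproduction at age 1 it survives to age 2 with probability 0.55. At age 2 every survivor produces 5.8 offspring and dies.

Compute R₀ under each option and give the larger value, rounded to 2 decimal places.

2.89

breed at age 1: R₀ = 0.56 × (4.0 + 0.20 × 5.8) = 0.56 × 5.1600 = 2.8896
delay to age 2: R₀ = 0.56 × (0.55 × 5.8) = 0.56 × 3.1900 = 1.7864
Higher: breed at age 1 (2.8896).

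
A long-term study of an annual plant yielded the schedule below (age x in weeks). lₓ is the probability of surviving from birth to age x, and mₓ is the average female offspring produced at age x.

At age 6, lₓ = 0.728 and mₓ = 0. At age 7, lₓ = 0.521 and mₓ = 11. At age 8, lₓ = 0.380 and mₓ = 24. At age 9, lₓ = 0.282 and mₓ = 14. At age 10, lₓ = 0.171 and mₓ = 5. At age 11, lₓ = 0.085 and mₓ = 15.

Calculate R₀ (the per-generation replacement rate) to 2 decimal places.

20.93

R₀ = Σ lₓ mₓ:
  age 6: 0.728 × 0 = 0.0000
  age 7: 0.521 × 11 = 5.7310
  age 8: 0.380 × 24 = 9.1200
  age 9: 0.282 × 14 = 3.9480
  age 10: 0.171 × 5 = 0.8550
  age 11: 0.085 × 15 = 1.2750
R₀ = 0.0000 + 5.7310 + 9.1200 + 3.9480 + 0.8550 + 1.2750 = 20.9290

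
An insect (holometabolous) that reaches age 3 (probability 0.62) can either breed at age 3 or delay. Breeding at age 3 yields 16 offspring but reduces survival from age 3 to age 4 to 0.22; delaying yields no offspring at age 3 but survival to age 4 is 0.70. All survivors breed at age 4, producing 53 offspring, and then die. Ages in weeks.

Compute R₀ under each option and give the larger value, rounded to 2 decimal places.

23.00

breed at age 3: R₀ = 0.62 × (16 + 0.22 × 53) = 0.62 × 27.6600 = 17.1492
delay to age 4: R₀ = 0.62 × (0.70 × 53) = 0.62 × 37.1000 = 23.0020
Higher: delay to age 4 (23.0020).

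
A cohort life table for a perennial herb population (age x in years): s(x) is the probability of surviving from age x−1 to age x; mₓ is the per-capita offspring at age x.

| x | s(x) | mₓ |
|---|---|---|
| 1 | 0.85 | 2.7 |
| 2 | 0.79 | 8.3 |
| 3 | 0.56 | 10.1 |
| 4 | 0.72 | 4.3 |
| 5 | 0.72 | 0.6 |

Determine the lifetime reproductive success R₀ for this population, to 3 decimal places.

12.948

Survivorship from birth: l_x = s_1·s_2·…·s_x.
  l_1 = 0.85000
  l_2 = 0.67150
  l_3 = 0.37604
  l_4 = 0.27075
  l_5 = 0.19494
R₀ = Σ l_x mₓ:
  age 1: 0.85000 × 2.7 = 2.2950
  age 2: 0.67150 × 8.3 = 5.5735
  age 3: 0.37604 × 10.1 = 3.7980
  age 4: 0.27075 × 4.3 = 1.1642
  age 5: 0.19494 × 0.6 = 0.1170
R₀ = 2.2950 + 5.5735 + 3.7980 + 1.1642 + 0.1170 = 12.9476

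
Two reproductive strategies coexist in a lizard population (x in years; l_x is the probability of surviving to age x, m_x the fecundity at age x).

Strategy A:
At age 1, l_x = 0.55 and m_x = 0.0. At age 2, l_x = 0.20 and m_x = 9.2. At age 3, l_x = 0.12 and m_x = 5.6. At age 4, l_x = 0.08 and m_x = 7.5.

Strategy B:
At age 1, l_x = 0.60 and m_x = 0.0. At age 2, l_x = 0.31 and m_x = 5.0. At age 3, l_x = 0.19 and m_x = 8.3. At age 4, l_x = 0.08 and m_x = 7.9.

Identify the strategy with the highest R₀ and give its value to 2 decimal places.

3.76

Strategy A: R₀ = 0.55×0.0 + 0.20×9.2 + 0.12×5.6 + 0.08×7.5 = 3.1120
Strategy B: R₀ = 0.60×0.0 + 0.31×5.0 + 0.19×8.3 + 0.08×7.9 = 3.7590
Highest R₀: strategy B with 3.7590.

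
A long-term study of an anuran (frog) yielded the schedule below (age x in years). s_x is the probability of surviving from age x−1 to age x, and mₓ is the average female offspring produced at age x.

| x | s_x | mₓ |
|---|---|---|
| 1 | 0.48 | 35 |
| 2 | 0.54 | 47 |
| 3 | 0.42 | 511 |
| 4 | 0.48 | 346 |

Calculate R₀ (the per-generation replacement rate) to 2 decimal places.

Survivorship from birth: l_x = s_1·s_2·…·s_x.
  l_1 = 0.48000
  l_2 = 0.25920
  l_3 = 0.10886
  l_4 = 0.05225
R₀ = Σ l_x mₓ:
  age 1: 0.48000 × 35 = 16.8000
  age 2: 0.25920 × 47 = 12.1824
  age 3: 0.10886 × 511 = 55.6275
  age 4: 0.05225 × 346 = 18.0785
R₀ = 16.8000 + 12.1824 + 55.6275 + 18.0785 = 102.6884

102.69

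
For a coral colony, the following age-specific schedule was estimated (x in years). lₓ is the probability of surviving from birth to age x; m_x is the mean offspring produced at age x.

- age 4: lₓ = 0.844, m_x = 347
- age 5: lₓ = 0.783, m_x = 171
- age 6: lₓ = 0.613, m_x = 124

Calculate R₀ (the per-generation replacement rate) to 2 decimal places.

R₀ = Σ lₓ m_x:
  age 4: 0.844 × 347 = 292.8680
  age 5: 0.783 × 171 = 133.8930
  age 6: 0.613 × 124 = 76.0120
R₀ = 292.8680 + 133.8930 + 76.0120 = 502.7730

502.77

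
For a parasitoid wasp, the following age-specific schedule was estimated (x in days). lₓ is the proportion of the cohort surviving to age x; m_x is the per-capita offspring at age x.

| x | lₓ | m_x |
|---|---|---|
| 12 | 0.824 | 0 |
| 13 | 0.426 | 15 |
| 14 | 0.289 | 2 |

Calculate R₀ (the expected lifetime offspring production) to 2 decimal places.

R₀ = Σ lₓ m_x:
  age 12: 0.824 × 0 = 0.0000
  age 13: 0.426 × 15 = 6.3900
  age 14: 0.289 × 2 = 0.5780
R₀ = 0.0000 + 6.3900 + 0.5780 = 6.9680

6.97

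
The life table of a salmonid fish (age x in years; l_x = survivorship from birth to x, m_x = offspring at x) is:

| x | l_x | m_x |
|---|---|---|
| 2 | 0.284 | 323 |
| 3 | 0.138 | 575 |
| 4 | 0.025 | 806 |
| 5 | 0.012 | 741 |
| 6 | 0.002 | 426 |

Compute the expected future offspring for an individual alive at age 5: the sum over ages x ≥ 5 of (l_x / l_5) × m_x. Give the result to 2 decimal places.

l_5 = 0.012. Conditional survival from age 5 to x is l_x / l_5.
  x=5: (0.012/0.012) × 741 = 741.0000
  x=6: (0.002/0.012) × 426 = 71.0000
Sum = 741.0000 + 71.0000 = 812.0000

812.00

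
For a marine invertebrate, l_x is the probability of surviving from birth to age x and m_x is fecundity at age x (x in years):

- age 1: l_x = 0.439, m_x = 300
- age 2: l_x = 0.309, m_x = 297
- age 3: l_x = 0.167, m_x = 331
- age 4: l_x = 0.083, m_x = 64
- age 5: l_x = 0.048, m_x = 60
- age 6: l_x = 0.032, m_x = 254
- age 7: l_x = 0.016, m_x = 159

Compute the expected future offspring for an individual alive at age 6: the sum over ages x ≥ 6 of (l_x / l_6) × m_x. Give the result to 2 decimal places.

l_6 = 0.032. Conditional survival from age 6 to x is l_x / l_6.
  x=6: (0.032/0.032) × 254 = 254.0000
  x=7: (0.016/0.032) × 159 = 79.5000
Sum = 254.0000 + 79.5000 = 333.5000

333.50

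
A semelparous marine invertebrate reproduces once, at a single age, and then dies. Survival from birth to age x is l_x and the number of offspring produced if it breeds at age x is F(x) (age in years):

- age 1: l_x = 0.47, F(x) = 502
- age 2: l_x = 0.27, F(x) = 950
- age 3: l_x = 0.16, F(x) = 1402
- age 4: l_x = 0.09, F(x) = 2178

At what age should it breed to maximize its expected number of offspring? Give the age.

Expected offspring if breeding at age x = l_x × F(x):
  age 1: 0.47 × 502 = 235.940
  age 2: 0.27 × 950 = 256.500
  age 3: 0.16 × 1402 = 224.320
  age 4: 0.09 × 2178 = 196.020
Maximum at age 2 (256.500).

2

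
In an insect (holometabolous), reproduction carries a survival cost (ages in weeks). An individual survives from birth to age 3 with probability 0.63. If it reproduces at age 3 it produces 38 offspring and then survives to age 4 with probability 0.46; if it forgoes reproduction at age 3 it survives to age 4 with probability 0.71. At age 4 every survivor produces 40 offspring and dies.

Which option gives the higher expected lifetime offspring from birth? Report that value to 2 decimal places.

breed at age 3: R₀ = 0.63 × (38 + 0.46 × 40) = 0.63 × 56.4000 = 35.5320
delay to age 4: R₀ = 0.63 × (0.71 × 40) = 0.63 × 28.4000 = 17.8920
Higher: breed at age 3 (35.5320).

35.53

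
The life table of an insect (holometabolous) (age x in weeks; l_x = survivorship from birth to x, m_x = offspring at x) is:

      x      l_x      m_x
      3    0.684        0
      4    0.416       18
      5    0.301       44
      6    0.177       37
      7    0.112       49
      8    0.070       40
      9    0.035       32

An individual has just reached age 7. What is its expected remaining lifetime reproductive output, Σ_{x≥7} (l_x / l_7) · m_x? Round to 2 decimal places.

l_7 = 0.112. Conditional survival from age 7 to x is l_x / l_7.
  x=7: (0.112/0.112) × 49 = 49.0000
  x=8: (0.070/0.112) × 40 = 25.0000
  x=9: (0.035/0.112) × 32 = 10.0000
Sum = 49.0000 + 25.0000 + 10.0000 = 84.0000

84.00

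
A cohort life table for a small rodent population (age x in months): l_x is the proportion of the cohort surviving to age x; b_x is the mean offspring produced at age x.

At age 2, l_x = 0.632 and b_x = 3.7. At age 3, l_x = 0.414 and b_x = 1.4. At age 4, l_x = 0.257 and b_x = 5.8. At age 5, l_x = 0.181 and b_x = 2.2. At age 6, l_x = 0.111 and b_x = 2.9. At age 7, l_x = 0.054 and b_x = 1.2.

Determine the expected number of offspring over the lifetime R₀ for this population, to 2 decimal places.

R₀ = Σ l_x b_x:
  age 2: 0.632 × 3.7 = 2.3384
  age 3: 0.414 × 1.4 = 0.5796
  age 4: 0.257 × 5.8 = 1.4906
  age 5: 0.181 × 2.2 = 0.3982
  age 6: 0.111 × 2.9 = 0.3219
  age 7: 0.054 × 1.2 = 0.0648
R₀ = 2.3384 + 0.5796 + 1.4906 + 0.3982 + 0.3219 + 0.0648 = 5.1935

5.19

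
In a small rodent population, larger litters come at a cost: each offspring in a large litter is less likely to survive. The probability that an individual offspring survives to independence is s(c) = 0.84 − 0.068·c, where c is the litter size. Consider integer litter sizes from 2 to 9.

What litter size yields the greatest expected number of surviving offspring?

Expected surviving offspring = c × s(c):
  c=2: 2 × 0.704 = 1.408
  c=3: 3 × 0.636 = 1.908
  c=4: 4 × 0.568 = 2.272
  c=5: 5 × 0.500 = 2.500
  c=6: 6 × 0.432 = 2.592
  c=7: 7 × 0.364 = 2.548
  c=8: 8 × 0.296 = 2.368
  c=9: 9 × 0.228 = 2.052
Maximum at c = 6 (2.592 surviving offspring).

6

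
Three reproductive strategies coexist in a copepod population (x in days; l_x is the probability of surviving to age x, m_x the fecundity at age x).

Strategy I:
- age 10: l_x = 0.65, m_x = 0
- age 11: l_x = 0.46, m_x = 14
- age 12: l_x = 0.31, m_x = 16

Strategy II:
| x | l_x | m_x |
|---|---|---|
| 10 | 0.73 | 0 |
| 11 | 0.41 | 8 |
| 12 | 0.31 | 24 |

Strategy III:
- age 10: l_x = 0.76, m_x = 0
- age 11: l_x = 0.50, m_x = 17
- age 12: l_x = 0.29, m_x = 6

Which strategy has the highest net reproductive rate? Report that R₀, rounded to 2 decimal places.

Strategy I: R₀ = 0.65×0 + 0.46×14 + 0.31×16 = 11.4000
Strategy II: R₀ = 0.73×0 + 0.41×8 + 0.31×24 = 10.7200
Strategy III: R₀ = 0.76×0 + 0.50×17 + 0.29×6 = 10.2400
Highest R₀: strategy I with 11.4000.

11.40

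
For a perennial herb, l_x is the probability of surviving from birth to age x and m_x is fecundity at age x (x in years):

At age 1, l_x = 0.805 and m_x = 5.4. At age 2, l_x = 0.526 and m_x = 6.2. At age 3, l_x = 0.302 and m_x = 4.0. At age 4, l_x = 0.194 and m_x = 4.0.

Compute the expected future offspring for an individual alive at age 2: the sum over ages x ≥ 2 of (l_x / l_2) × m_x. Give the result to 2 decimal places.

l_2 = 0.526. Conditional survival from age 2 to x is l_x / l_2.
  x=2: (0.526/0.526) × 6.2 = 6.2000
  x=3: (0.302/0.526) × 4.0 = 2.2966
  x=4: (0.194/0.526) × 4.0 = 1.4753
Sum = 6.2000 + 2.2966 + 1.4753 = 9.9719

9.97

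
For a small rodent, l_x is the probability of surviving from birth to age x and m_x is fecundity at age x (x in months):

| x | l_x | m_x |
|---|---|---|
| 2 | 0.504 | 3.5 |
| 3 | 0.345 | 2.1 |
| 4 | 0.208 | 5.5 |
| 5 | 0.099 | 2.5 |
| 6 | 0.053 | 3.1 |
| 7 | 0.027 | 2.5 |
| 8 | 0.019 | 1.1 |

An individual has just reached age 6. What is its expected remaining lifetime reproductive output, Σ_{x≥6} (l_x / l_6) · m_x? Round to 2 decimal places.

4.77

l_6 = 0.053. Conditional survival from age 6 to x is l_x / l_6.
  x=6: (0.053/0.053) × 3.1 = 3.1000
  x=7: (0.027/0.053) × 2.5 = 1.2736
  x=8: (0.019/0.053) × 1.1 = 0.3943
Sum = 3.1000 + 1.2736 + 0.3943 = 4.7679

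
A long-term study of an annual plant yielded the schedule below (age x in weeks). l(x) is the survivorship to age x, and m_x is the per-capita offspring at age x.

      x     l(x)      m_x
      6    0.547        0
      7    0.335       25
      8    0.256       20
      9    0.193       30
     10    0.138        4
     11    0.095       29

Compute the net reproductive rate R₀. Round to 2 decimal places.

22.59

R₀ = Σ l(x) m_x:
  age 6: 0.547 × 0 = 0.0000
  age 7: 0.335 × 25 = 8.3750
  age 8: 0.256 × 20 = 5.1200
  age 9: 0.193 × 30 = 5.7900
  age 10: 0.138 × 4 = 0.5520
  age 11: 0.095 × 29 = 2.7550
R₀ = 0.0000 + 8.3750 + 5.1200 + 5.7900 + 0.5520 + 2.7550 = 22.5920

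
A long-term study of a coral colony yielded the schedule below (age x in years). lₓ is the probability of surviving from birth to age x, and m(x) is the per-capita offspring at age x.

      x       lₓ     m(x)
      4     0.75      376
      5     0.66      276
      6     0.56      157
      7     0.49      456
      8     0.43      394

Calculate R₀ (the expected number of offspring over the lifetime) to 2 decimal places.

944.94

R₀ = Σ lₓ m(x):
  age 4: 0.75 × 376 = 282.0000
  age 5: 0.66 × 276 = 182.1600
  age 6: 0.56 × 157 = 87.9200
  age 7: 0.49 × 456 = 223.4400
  age 8: 0.43 × 394 = 169.4200
R₀ = 282.0000 + 182.1600 + 87.9200 + 223.4400 + 169.4200 = 944.9400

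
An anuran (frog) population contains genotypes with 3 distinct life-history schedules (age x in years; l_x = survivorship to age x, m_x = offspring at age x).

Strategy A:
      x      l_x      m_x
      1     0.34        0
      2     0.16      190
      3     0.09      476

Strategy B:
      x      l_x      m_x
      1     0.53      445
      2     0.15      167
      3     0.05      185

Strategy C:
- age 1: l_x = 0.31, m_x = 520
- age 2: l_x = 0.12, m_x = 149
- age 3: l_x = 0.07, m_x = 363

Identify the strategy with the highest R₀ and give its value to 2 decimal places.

270.15

Strategy A: R₀ = 0.34×0 + 0.16×190 + 0.09×476 = 73.2400
Strategy B: R₀ = 0.53×445 + 0.15×167 + 0.05×185 = 270.1500
Strategy C: R₀ = 0.31×520 + 0.12×149 + 0.07×363 = 204.4900
Highest R₀: strategy B with 270.1500.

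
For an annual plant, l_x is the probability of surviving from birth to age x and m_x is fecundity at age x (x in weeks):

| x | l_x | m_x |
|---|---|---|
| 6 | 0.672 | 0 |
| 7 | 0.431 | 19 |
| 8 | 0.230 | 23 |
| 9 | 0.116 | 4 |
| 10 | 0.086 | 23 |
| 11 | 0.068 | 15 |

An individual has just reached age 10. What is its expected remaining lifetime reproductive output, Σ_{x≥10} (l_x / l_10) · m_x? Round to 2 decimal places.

34.86

l_10 = 0.086. Conditional survival from age 10 to x is l_x / l_10.
  x=10: (0.086/0.086) × 23 = 23.0000
  x=11: (0.068/0.086) × 15 = 11.8605
Sum = 23.0000 + 11.8605 = 34.8605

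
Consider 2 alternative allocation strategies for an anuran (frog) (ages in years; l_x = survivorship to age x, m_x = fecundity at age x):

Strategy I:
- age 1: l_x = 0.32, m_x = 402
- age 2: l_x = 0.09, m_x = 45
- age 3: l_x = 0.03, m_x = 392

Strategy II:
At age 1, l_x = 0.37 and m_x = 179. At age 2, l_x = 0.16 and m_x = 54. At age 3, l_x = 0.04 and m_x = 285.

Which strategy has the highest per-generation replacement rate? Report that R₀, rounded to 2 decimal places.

Strategy I: R₀ = 0.32×402 + 0.09×45 + 0.03×392 = 144.4500
Strategy II: R₀ = 0.37×179 + 0.16×54 + 0.04×285 = 86.2700
Highest R₀: strategy I with 144.4500.

144.45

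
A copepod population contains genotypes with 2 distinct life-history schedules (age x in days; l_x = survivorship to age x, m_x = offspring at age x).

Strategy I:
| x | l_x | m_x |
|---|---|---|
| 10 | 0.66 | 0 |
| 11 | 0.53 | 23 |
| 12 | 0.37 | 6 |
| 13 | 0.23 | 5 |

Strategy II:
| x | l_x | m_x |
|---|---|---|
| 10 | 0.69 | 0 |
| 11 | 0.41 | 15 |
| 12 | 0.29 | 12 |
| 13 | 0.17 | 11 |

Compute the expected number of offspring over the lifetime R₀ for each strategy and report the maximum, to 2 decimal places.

15.56

Strategy I: R₀ = 0.66×0 + 0.53×23 + 0.37×6 + 0.23×5 = 15.5600
Strategy II: R₀ = 0.69×0 + 0.41×15 + 0.29×12 + 0.17×11 = 11.5000
Highest R₀: strategy I with 15.5600.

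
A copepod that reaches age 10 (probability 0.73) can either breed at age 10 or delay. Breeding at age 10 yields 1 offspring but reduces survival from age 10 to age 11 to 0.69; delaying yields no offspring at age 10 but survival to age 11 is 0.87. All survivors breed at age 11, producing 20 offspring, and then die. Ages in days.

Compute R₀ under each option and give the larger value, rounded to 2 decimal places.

breed at age 10: R₀ = 0.73 × (1 + 0.69 × 20) = 0.73 × 14.8000 = 10.8040
delay to age 11: R₀ = 0.73 × (0.87 × 20) = 0.73 × 17.4000 = 12.7020
Higher: delay to age 11 (12.7020).

12.70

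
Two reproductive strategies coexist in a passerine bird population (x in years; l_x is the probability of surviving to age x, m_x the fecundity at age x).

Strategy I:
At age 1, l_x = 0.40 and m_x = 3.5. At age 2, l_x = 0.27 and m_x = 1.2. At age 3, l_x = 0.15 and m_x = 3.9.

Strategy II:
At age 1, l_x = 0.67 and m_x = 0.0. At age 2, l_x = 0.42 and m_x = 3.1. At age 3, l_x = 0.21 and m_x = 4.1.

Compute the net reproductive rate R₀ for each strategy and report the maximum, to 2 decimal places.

Strategy I: R₀ = 0.40×3.5 + 0.27×1.2 + 0.15×3.9 = 2.3090
Strategy II: R₀ = 0.67×0.0 + 0.42×3.1 + 0.21×4.1 = 2.1630
Highest R₀: strategy I with 2.3090.

2.31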